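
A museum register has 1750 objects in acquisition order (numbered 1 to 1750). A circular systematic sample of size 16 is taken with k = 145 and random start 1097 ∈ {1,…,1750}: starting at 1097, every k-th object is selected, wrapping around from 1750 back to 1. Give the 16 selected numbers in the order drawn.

Selection 1: 1097
Selection 2: 1097 + 145 = 1242
Selection 3: 1242 + 145 = 1387
Selection 4: 1387 + 145 = 1532
Selection 5: 1532 + 145 = 1677
Selection 6: 1677 + 145 = 1822 → 1822 − 1750 = 72
Selection 7: 72 + 145 = 217
Selection 8: 217 + 145 = 362
Selection 9: 362 + 145 = 507
Selection 10: 507 + 145 = 652
Selection 11: 652 + 145 = 797
Selection 12: 797 + 145 = 942
Selection 13: 942 + 145 = 1087
Selection 14: 1087 + 145 = 1232
Selection 15: 1232 + 145 = 1377
Selection 16: 1377 + 145 = 1522

1097, 1242, 1387, 1532, 1677, 72, 217, 362, 507, 652, 797, 942, 1087, 1232, 1377, 1522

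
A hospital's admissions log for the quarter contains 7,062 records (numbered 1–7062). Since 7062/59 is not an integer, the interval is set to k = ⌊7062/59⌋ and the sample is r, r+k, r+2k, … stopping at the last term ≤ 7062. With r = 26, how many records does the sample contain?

60

k = ⌊7062/59⌋ = 119
Achieved size = ⌊(7062 − 26)/119⌋ + 1 = ⌊7036/119⌋ + 1 = 59 + 1 = 60
(last selection: 26 + 59×119 = 7047 ≤ 7062; next would be 7166 > 7062)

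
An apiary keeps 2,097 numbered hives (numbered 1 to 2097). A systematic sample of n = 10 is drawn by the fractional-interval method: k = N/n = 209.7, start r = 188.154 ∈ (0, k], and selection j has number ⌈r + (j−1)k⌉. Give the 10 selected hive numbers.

j=1: r + 0k = 188.154 → ⌈·⌉ = 189
j=2: r + 1k = 397.854 → ⌈·⌉ = 398
j=3: r + 2k = 607.554 → ⌈·⌉ = 608
j=4: r + 3k = 817.254 → ⌈·⌉ = 818
j=5: r + 4k = 1026.954 → ⌈·⌉ = 1027
j=6: r + 5k = 1236.654 → ⌈·⌉ = 1237
j=7: r + 6k = 1446.354 → ⌈·⌉ = 1447
j=8: r + 7k = 1656.054 → ⌈·⌉ = 1657
j=9: r + 8k = 1865.754 → ⌈·⌉ = 1866
j=10: r + 9k = 2075.454 → ⌈·⌉ = 2076

189, 398, 608, 818, 1027, 1237, 1447, 1657, 1866, 2076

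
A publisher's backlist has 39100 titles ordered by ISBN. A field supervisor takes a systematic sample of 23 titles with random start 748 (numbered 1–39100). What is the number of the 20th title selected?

k = 39100/23 = 1700
20th selection = r + (20−1)·k = 748 + 19×1700 = 748 + 32300 = 33048

33048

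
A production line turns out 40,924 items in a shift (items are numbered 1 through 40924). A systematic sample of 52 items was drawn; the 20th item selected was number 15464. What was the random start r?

k = 40924/52 = 787
r = 15464 − (20−1)×787 = 15464 − 14953 = 511

511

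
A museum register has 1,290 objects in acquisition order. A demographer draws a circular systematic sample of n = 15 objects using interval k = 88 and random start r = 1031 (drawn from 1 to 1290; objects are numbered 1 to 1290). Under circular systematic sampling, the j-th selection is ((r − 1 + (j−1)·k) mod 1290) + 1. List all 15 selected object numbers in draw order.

Selection 1: 1031
Selection 2: 1031 + 88 = 1119
Selection 3: 1119 + 88 = 1207
Selection 4: 1207 + 88 = 1295 → 1295 − 1290 = 5
Selection 5: 5 + 88 = 93
Selection 6: 93 + 88 = 181
Selection 7: 181 + 88 = 269
Selection 8: 269 + 88 = 357
Selection 9: 357 + 88 = 445
Selection 10: 445 + 88 = 533
Selection 11: 533 + 88 = 621
Selection 12: 621 + 88 = 709
Selection 13: 709 + 88 = 797
Selection 14: 797 + 88 = 885
Selection 15: 885 + 88 = 973

1031, 1119, 1207, 5, 93, 181, 269, 357, 445, 533, 621, 709, 797, 885, 973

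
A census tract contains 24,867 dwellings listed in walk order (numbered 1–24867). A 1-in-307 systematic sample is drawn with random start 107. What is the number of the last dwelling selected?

k = 307
81st selection = r + (81−1)·k = 107 + 80×307 = 107 + 24560 = 24667

24667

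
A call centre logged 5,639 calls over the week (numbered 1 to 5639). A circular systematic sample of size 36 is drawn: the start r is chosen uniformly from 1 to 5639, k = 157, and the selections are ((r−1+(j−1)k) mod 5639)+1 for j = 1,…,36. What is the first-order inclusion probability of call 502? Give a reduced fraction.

For each position j, as r ranges over 1…5639 the j-th selection hits every call exactly once, so call 502 is selected for exactly 36 of the 5639 starts.
Inclusion probability = 36/5639.

36/5639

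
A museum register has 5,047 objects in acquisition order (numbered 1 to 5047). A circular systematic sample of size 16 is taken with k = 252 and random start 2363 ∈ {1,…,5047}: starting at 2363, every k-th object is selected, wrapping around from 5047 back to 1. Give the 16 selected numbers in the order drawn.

2363, 2615, 2867, 3119, 3371, 3623, 3875, 4127, 4379, 4631, 4883, 88, 340, 592, 844, 1096

Selection 1: 2363
Selection 2: 2363 + 252 = 2615
Selection 3: 2615 + 252 = 2867
Selection 4: 2867 + 252 = 3119
Selection 5: 3119 + 252 = 3371
Selection 6: 3371 + 252 = 3623
Selection 7: 3623 + 252 = 3875
Selection 8: 3875 + 252 = 4127
Selection 9: 4127 + 252 = 4379
Selection 10: 4379 + 252 = 4631
Selection 11: 4631 + 252 = 4883
Selection 12: 4883 + 252 = 5135 → 5135 − 5047 = 88
Selection 13: 88 + 252 = 340
Selection 14: 340 + 252 = 592
Selection 15: 592 + 252 = 844
Selection 16: 844 + 252 = 1096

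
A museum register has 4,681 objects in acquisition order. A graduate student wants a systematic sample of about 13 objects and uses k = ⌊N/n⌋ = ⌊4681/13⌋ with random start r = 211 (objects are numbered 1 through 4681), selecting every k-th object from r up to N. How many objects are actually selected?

k = ⌊4681/13⌋ = 360
Achieved size = ⌊(4681 − 211)/360⌋ + 1 = ⌊4470/360⌋ + 1 = 12 + 1 = 13
(last selection: 211 + 12×360 = 4531 ≤ 4681; next would be 4891 > 4681)

13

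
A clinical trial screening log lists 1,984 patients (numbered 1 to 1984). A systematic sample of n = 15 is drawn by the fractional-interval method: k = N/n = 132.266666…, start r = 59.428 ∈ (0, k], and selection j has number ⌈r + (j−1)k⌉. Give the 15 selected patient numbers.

60, 192, 324, 457, 589, 721, 854, 986, 1118, 1250, 1383, 1515, 1647, 1779, 1912

j=1: r + 0k = 59.428 → ⌈·⌉ = 60
j=2: r + 1k = 191.694666… → ⌈·⌉ = 192
j=3: r + 2k = 323.961333… → ⌈·⌉ = 324
j=4: r + 3k = 456.228 → ⌈·⌉ = 457
j=5: r + 4k = 588.494666… → ⌈·⌉ = 589
j=6: r + 5k = 720.761333… → ⌈·⌉ = 721
j=7: r + 6k = 853.028 → ⌈·⌉ = 854
j=8: r + 7k = 985.294666… → ⌈·⌉ = 986
j=9: r + 8k = 1117.561333… → ⌈·⌉ = 1118
j=10: r + 9k = 1249.828 → ⌈·⌉ = 1250
j=11: r + 10k = 1382.094666… → ⌈·⌉ = 1383
j=12: r + 11k = 1514.361333… → ⌈·⌉ = 1515
j=13: r + 12k = 1646.628 → ⌈·⌉ = 1647
j=14: r + 13k = 1778.894666… → ⌈·⌉ = 1779
j=15: r + 14k = 1911.161333… → ⌈·⌉ = 1912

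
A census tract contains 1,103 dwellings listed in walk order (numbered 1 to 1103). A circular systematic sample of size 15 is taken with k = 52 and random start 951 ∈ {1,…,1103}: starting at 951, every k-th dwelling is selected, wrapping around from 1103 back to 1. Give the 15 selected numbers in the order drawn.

Selection 1: 951
Selection 2: 951 + 52 = 1003
Selection 3: 1003 + 52 = 1055
Selection 4: 1055 + 52 = 1107 → 1107 − 1103 = 4
Selection 5: 4 + 52 = 56
Selection 6: 56 + 52 = 108
Selection 7: 108 + 52 = 160
Selection 8: 160 + 52 = 212
Selection 9: 212 + 52 = 264
Selection 10: 264 + 52 = 316
Selection 11: 316 + 52 = 368
Selection 12: 368 + 52 = 420
Selection 13: 420 + 52 = 472
Selection 14: 472 + 52 = 524
Selection 15: 524 + 52 = 576

951, 1003, 1055, 4, 56, 108, 160, 212, 264, 316, 368, 420, 472, 524, 576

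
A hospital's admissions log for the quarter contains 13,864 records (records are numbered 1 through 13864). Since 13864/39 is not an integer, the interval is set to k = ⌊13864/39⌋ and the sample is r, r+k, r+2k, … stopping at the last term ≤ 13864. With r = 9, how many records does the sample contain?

40

k = ⌊13864/39⌋ = 355
Achieved size = ⌊(13864 − 9)/355⌋ + 1 = ⌊13855/355⌋ + 1 = 39 + 1 = 40
(last selection: 9 + 39×355 = 13854 ≤ 13864; next would be 14209 > 13864)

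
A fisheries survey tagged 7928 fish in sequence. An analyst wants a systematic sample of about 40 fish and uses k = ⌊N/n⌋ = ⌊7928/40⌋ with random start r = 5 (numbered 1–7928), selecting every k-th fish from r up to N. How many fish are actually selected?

41

k = ⌊7928/40⌋ = 198
Achieved size = ⌊(7928 − 5)/198⌋ + 1 = ⌊7923/198⌋ + 1 = 40 + 1 = 41
(last selection: 5 + 40×198 = 7925 ≤ 7928; next would be 8123 > 7928)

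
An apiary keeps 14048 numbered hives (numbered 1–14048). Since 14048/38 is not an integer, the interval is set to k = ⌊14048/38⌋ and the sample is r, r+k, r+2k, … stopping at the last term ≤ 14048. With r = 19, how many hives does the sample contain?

k = ⌊14048/38⌋ = 369
Achieved size = ⌊(14048 − 19)/369⌋ + 1 = ⌊14029/369⌋ + 1 = 38 + 1 = 39
(last selection: 19 + 38×369 = 14041 ≤ 14048; next would be 14410 > 14048)

39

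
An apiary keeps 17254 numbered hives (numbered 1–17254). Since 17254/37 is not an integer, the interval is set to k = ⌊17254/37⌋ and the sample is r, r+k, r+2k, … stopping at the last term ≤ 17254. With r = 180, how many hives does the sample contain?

37

k = ⌊17254/37⌋ = 466
Achieved size = ⌊(17254 − 180)/466⌋ + 1 = ⌊17074/466⌋ + 1 = 36 + 1 = 37
(last selection: 180 + 36×466 = 16956 ≤ 17254; next would be 17422 > 17254)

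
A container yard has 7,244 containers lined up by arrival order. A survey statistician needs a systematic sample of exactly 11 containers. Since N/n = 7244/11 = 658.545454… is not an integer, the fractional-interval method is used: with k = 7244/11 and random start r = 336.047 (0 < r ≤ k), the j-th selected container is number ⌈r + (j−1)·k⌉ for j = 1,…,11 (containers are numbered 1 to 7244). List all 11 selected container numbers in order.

j=1: r + 0k = 336.047 → ⌈·⌉ = 337
j=2: r + 1k = 994.592454… → ⌈·⌉ = 995
j=3: r + 2k = 1653.137909… → ⌈·⌉ = 1654
j=4: r + 3k = 2311.683363… → ⌈·⌉ = 2312
j=5: r + 4k = 2970.228818… → ⌈·⌉ = 2971
j=6: r + 5k = 3628.774272… → ⌈·⌉ = 3629
j=7: r + 6k = 4287.319727… → ⌈·⌉ = 4288
j=8: r + 7k = 4945.865181… → ⌈·⌉ = 4946
j=9: r + 8k = 5604.410636… → ⌈·⌉ = 5605
j=10: r + 9k = 6262.956090… → ⌈·⌉ = 6263
j=11: r + 10k = 6921.501545… → ⌈·⌉ = 6922

337, 995, 1654, 2312, 2971, 3629, 4288, 4946, 5605, 6263, 6922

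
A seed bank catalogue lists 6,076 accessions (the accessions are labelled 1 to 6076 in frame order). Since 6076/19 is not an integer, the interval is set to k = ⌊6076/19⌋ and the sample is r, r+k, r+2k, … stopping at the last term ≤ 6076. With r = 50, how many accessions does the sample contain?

19

k = ⌊6076/19⌋ = 319
Achieved size = ⌊(6076 − 50)/319⌋ + 1 = ⌊6026/319⌋ + 1 = 18 + 1 = 19
(last selection: 50 + 18×319 = 5792 ≤ 6076; next would be 6111 > 6076)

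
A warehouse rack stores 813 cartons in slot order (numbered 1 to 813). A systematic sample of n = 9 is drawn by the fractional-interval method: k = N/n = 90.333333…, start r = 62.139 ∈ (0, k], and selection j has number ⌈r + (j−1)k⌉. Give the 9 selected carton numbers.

63, 153, 243, 334, 424, 514, 605, 695, 785

j=1: r + 0k = 62.139 → ⌈·⌉ = 63
j=2: r + 1k = 152.472333… → ⌈·⌉ = 153
j=3: r + 2k = 242.805666… → ⌈·⌉ = 243
j=4: r + 3k = 333.139 → ⌈·⌉ = 334
j=5: r + 4k = 423.472333… → ⌈·⌉ = 424
j=6: r + 5k = 513.805666… → ⌈·⌉ = 514
j=7: r + 6k = 604.139 → ⌈·⌉ = 605
j=8: r + 7k = 694.472333… → ⌈·⌉ = 695
j=9: r + 8k = 784.805666… → ⌈·⌉ = 785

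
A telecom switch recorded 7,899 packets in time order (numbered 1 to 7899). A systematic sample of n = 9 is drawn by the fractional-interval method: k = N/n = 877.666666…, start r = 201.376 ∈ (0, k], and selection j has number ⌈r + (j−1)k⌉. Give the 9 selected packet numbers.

j=1: r + 0k = 201.376 → ⌈·⌉ = 202
j=2: r + 1k = 1079.042666… → ⌈·⌉ = 1080
j=3: r + 2k = 1956.709333… → ⌈·⌉ = 1957
j=4: r + 3k = 2834.376 → ⌈·⌉ = 2835
j=5: r + 4k = 3712.042666… → ⌈·⌉ = 3713
j=6: r + 5k = 4589.709333… → ⌈·⌉ = 4590
j=7: r + 6k = 5467.376 → ⌈·⌉ = 5468
j=8: r + 7k = 6345.042666… → ⌈·⌉ = 6346
j=9: r + 8k = 7222.709333… → ⌈·⌉ = 7223

202, 1080, 1957, 2835, 3713, 4590, 5468, 6346, 7223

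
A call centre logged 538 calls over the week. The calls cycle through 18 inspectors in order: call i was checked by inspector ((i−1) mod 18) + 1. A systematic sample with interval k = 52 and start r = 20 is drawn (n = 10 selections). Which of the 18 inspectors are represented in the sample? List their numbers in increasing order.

Consecutive selections differ by k = 52, so their inspector numbers differ by 52 mod 18 = 16.
gcd(52, 18) = 2, so the sample visits 18/2 = 9 distinct residues mod 18.
Start 20 is inspector 2; the inspectors hit are 2, 4, 6, 8, 10, 12, 14, 16, 18.

2, 4, 6, 8, 10, 12, 14, 16, 18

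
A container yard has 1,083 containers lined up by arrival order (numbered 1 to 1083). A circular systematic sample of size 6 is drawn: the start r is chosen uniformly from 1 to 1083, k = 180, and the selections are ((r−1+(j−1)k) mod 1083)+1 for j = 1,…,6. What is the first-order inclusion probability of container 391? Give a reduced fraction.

2/361

For each position j, as r ranges over 1…1083 the j-th selection hits every container exactly once, so container 391 is selected for exactly 6 of the 1083 starts.
Inclusion probability = 6/1083 = 2/361.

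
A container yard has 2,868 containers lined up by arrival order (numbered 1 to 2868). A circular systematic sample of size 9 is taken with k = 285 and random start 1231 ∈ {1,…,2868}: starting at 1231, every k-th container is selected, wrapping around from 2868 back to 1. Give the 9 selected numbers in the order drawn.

Selection 1: 1231
Selection 2: 1231 + 285 = 1516
Selection 3: 1516 + 285 = 1801
Selection 4: 1801 + 285 = 2086
Selection 5: 2086 + 285 = 2371
Selection 6: 2371 + 285 = 2656
Selection 7: 2656 + 285 = 2941 → 2941 − 2868 = 73
Selection 8: 73 + 285 = 358
Selection 9: 358 + 285 = 643

1231, 1516, 1801, 2086, 2371, 2656, 73, 358, 643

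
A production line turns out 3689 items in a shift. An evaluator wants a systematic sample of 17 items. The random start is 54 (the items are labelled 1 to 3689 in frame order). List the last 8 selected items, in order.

2007, 2224, 2441, 2658, 2875, 3092, 3309, 3526

k = N/n = 3689/17 = 217
10th selection = 54 + 9×217 = 2007
11th: 2007 + 217 = 2224
12th: 2224 + 217 = 2441
13th: 2441 + 217 = 2658
14th: 2658 + 217 = 2875
15th: 2875 + 217 = 3092
16th: 3092 + 217 = 3309
17th: 3309 + 217 = 3526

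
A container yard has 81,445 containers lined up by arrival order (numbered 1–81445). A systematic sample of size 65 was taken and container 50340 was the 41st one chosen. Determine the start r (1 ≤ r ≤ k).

k = 81445/65 = 1253
r = 50340 − (41−1)×1253 = 50340 − 50120 = 220

220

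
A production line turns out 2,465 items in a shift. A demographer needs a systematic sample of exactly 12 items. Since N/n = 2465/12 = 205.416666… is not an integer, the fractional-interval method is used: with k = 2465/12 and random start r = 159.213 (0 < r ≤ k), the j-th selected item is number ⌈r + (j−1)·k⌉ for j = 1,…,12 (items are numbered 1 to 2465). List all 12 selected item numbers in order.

j=1: r + 0k = 159.213 → ⌈·⌉ = 160
j=2: r + 1k = 364.629666… → ⌈·⌉ = 365
j=3: r + 2k = 570.046333… → ⌈·⌉ = 571
j=4: r + 3k = 775.463 → ⌈·⌉ = 776
j=5: r + 4k = 980.879666… → ⌈·⌉ = 981
j=6: r + 5k = 1186.296333… → ⌈·⌉ = 1187
j=7: r + 6k = 1391.713 → ⌈·⌉ = 1392
j=8: r + 7k = 1597.129666… → ⌈·⌉ = 1598
j=9: r + 8k = 1802.546333… → ⌈·⌉ = 1803
j=10: r + 9k = 2007.963 → ⌈·⌉ = 2008
j=11: r + 10k = 2213.379666… → ⌈·⌉ = 2214
j=12: r + 11k = 2418.796333… → ⌈·⌉ = 2419

160, 365, 571, 776, 981, 1187, 1392, 1598, 1803, 2008, 2214, 2419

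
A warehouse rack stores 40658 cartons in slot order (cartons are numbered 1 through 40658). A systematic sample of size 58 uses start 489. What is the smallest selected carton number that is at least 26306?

26426

k = 40658/58 = 701
Steps past start: ⌈(26306 − 489)/701⌉ = ⌈25817/701⌉ = 37
Selected carton: 489 + 37×701 = 26426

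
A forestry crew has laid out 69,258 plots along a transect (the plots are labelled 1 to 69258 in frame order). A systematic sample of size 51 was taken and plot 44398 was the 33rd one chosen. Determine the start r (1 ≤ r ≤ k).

942

k = 69258/51 = 1358
r = 44398 − (33−1)×1358 = 44398 − 43456 = 942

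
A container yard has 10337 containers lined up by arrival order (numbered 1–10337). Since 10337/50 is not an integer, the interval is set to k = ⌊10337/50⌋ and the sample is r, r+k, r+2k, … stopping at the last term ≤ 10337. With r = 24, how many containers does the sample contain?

51

k = ⌊10337/50⌋ = 206
Achieved size = ⌊(10337 − 24)/206⌋ + 1 = ⌊10313/206⌋ + 1 = 50 + 1 = 51
(last selection: 24 + 50×206 = 10324 ≤ 10337; next would be 10530 > 10337)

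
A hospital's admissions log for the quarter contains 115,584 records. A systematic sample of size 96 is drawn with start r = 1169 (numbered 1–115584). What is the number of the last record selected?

115549

k = 115584/96 = 1204
96th selection = r + (96−1)·k = 1169 + 95×1204 = 1169 + 114380 = 115549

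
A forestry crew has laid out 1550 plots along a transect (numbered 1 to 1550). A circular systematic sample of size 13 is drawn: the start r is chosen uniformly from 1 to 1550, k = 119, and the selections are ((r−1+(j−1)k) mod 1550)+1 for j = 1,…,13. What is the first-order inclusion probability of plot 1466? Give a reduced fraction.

For each position j, as r ranges over 1…1550 the j-th selection hits every plot exactly once, so plot 1466 is selected for exactly 13 of the 1550 starts.
Inclusion probability = 13/1550.

13/1550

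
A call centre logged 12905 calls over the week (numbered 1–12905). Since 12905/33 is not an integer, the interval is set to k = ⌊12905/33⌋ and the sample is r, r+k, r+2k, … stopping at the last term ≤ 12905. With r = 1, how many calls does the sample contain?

k = ⌊12905/33⌋ = 391
Achieved size = ⌊(12905 − 1)/391⌋ + 1 = ⌊12904/391⌋ + 1 = 33 + 1 = 34
(last selection: 1 + 33×391 = 12904 ≤ 12905; next would be 13295 > 12905)

34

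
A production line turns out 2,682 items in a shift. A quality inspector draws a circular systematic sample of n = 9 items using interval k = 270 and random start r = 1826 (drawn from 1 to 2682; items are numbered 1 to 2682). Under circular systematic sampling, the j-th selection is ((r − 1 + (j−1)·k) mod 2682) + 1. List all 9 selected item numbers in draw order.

1826, 2096, 2366, 2636, 224, 494, 764, 1034, 1304

Selection 1: 1826
Selection 2: 1826 + 270 = 2096
Selection 3: 2096 + 270 = 2366
Selection 4: 2366 + 270 = 2636
Selection 5: 2636 + 270 = 2906 → 2906 − 2682 = 224
Selection 6: 224 + 270 = 494
Selection 7: 494 + 270 = 764
Selection 8: 764 + 270 = 1034
Selection 9: 1034 + 270 = 1304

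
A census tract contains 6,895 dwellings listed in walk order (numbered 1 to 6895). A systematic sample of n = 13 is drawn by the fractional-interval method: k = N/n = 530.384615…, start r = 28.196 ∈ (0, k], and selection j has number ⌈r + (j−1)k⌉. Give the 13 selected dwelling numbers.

j=1: r + 0k = 28.196 → ⌈·⌉ = 29
j=2: r + 1k = 558.580615… → ⌈·⌉ = 559
j=3: r + 2k = 1088.965230… → ⌈·⌉ = 1089
j=4: r + 3k = 1619.349846… → ⌈·⌉ = 1620
j=5: r + 4k = 2149.734461… → ⌈·⌉ = 2150
j=6: r + 5k = 2680.119076… → ⌈·⌉ = 2681
j=7: r + 6k = 3210.503692… → ⌈·⌉ = 3211
j=8: r + 7k = 3740.888307… → ⌈·⌉ = 3741
j=9: r + 8k = 4271.272923… → ⌈·⌉ = 4272
j=10: r + 9k = 4801.657538… → ⌈·⌉ = 4802
j=11: r + 10k = 5332.042153… → ⌈·⌉ = 5333
j=12: r + 11k = 5862.426769… → ⌈·⌉ = 5863
j=13: r + 12k = 6392.811384… → ⌈·⌉ = 6393

29, 559, 1089, 1620, 2150, 2681, 3211, 3741, 4272, 4802, 5333, 5863, 6393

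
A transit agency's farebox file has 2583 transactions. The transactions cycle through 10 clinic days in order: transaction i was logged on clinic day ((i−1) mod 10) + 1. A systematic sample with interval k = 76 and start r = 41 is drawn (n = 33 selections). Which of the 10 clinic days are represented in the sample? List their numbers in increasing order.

1, 3, 5, 7, 9

Consecutive selections differ by k = 76, so their clinic day numbers differ by 76 mod 10 = 6.
gcd(76, 10) = 2, so the sample visits 10/2 = 5 distinct residues mod 10.
Start 41 is clinic day 1; the clinic days hit are 1, 3, 5, 7, 9.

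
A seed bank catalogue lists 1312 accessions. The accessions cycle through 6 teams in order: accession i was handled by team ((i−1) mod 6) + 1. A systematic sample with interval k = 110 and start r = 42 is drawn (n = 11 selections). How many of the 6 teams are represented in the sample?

3

Consecutive selections differ by k = 110, so their team numbers differ by 110 mod 6 = 2.
gcd(110, 6) = 2, so the sample visits 6/2 = 3 distinct residues mod 6.
Start 42 is team 6; the teams hit are 2, 4, 6.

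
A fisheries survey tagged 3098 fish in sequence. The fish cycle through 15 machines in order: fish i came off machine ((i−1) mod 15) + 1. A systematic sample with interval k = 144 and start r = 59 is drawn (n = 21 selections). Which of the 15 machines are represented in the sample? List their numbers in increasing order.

Consecutive selections differ by k = 144, so their machine numbers differ by 144 mod 15 = 9.
gcd(144, 15) = 3, so the sample visits 15/3 = 5 distinct residues mod 15.
Start 59 is machine 14; the machines hit are 2, 5, 8, 11, 14.

2, 5, 8, 11, 14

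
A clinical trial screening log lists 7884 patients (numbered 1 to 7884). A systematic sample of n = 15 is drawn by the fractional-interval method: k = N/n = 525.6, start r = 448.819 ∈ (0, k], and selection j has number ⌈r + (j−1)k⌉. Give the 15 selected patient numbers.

j=1: r + 0k = 448.819 → ⌈·⌉ = 449
j=2: r + 1k = 974.419 → ⌈·⌉ = 975
j=3: r + 2k = 1500.019 → ⌈·⌉ = 1501
j=4: r + 3k = 2025.619 → ⌈·⌉ = 2026
j=5: r + 4k = 2551.219 → ⌈·⌉ = 2552
j=6: r + 5k = 3076.819 → ⌈·⌉ = 3077
j=7: r + 6k = 3602.419 → ⌈·⌉ = 3603
j=8: r + 7k = 4128.019 → ⌈·⌉ = 4129
j=9: r + 8k = 4653.619 → ⌈·⌉ = 4654
j=10: r + 9k = 5179.219 → ⌈·⌉ = 5180
j=11: r + 10k = 5704.819 → ⌈·⌉ = 5705
j=12: r + 11k = 6230.419 → ⌈·⌉ = 6231
j=13: r + 12k = 6756.019 → ⌈·⌉ = 6757
j=14: r + 13k = 7281.619 → ⌈·⌉ = 7282
j=15: r + 14k = 7807.219 → ⌈·⌉ = 7808

449, 975, 1501, 2026, 2552, 3077, 3603, 4129, 4654, 5180, 5705, 6231, 6757, 7282, 7808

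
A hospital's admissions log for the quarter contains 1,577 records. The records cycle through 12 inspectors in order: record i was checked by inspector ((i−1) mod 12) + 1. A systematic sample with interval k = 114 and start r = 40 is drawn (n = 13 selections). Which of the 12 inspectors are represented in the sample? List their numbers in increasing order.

4, 10

Consecutive selections differ by k = 114, so their inspector numbers differ by 114 mod 12 = 6.
gcd(114, 12) = 6, so the sample visits 12/6 = 2 distinct residues mod 12.
Start 40 is inspector 4; the inspectors hit are 4, 10.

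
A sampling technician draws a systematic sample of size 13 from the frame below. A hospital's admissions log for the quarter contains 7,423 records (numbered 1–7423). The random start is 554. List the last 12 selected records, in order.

1125, 1696, 2267, 2838, 3409, 3980, 4551, 5122, 5693, 6264, 6835, 7406

k = N/n = 7423/13 = 571
2nd selection = 554 + 1×571 = 1125
3rd: 1125 + 571 = 1696
4th: 1696 + 571 = 2267
5th: 2267 + 571 = 2838
6th: 2838 + 571 = 3409
7th: 3409 + 571 = 3980
8th: 3980 + 571 = 4551
9th: 4551 + 571 = 5122
10th: 5122 + 571 = 5693
11th: 5693 + 571 = 6264
12th: 6264 + 571 = 6835
13th: 6835 + 571 = 7406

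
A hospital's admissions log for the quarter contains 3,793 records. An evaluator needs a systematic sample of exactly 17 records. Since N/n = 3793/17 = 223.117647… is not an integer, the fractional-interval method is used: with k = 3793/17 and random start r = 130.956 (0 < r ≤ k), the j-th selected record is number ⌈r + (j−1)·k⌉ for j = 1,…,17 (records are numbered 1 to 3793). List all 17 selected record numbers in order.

j=1: r + 0k = 130.956 → ⌈·⌉ = 131
j=2: r + 1k = 354.073647… → ⌈·⌉ = 355
j=3: r + 2k = 577.191294… → ⌈·⌉ = 578
j=4: r + 3k = 800.308941… → ⌈·⌉ = 801
j=5: r + 4k = 1023.426588… → ⌈·⌉ = 1024
j=6: r + 5k = 1246.544235… → ⌈·⌉ = 1247
j=7: r + 6k = 1469.661882… → ⌈·⌉ = 1470
j=8: r + 7k = 1692.779529… → ⌈·⌉ = 1693
j=9: r + 8k = 1915.897176… → ⌈·⌉ = 1916
j=10: r + 9k = 2139.014823… → ⌈·⌉ = 2140
j=11: r + 10k = 2362.132470… → ⌈·⌉ = 2363
j=12: r + 11k = 2585.250117… → ⌈·⌉ = 2586
j=13: r + 12k = 2808.367764… → ⌈·⌉ = 2809
j=14: r + 13k = 3031.485411… → ⌈·⌉ = 3032
j=15: r + 14k = 3254.603058… → ⌈·⌉ = 3255
j=16: r + 15k = 3477.720705… → ⌈·⌉ = 3478
j=17: r + 16k = 3700.838352… → ⌈·⌉ = 3701

131, 355, 578, 801, 1024, 1247, 1470, 1693, 1916, 2140, 2363, 2586, 2809, 3032, 3255, 3478, 3701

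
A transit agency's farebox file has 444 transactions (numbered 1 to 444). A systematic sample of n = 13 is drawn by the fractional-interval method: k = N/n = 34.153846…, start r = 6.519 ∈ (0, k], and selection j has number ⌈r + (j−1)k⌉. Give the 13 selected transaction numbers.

7, 41, 75, 109, 144, 178, 212, 246, 280, 314, 349, 383, 417

j=1: r + 0k = 6.519 → ⌈·⌉ = 7
j=2: r + 1k = 40.672846… → ⌈·⌉ = 41
j=3: r + 2k = 74.826692… → ⌈·⌉ = 75
j=4: r + 3k = 108.980538… → ⌈·⌉ = 109
j=5: r + 4k = 143.134384… → ⌈·⌉ = 144
j=6: r + 5k = 177.288230… → ⌈·⌉ = 178
j=7: r + 6k = 211.442076… → ⌈·⌉ = 212
j=8: r + 7k = 245.595923… → ⌈·⌉ = 246
j=9: r + 8k = 279.749769… → ⌈·⌉ = 280
j=10: r + 9k = 313.903615… → ⌈·⌉ = 314
j=11: r + 10k = 348.057461… → ⌈·⌉ = 349
j=12: r + 11k = 382.211307… → ⌈·⌉ = 383
j=13: r + 12k = 416.365153… → ⌈·⌉ = 417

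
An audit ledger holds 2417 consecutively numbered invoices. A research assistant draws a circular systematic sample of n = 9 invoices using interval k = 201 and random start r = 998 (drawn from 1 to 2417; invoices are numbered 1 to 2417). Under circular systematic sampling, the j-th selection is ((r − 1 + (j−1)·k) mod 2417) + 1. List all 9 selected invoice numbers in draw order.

998, 1199, 1400, 1601, 1802, 2003, 2204, 2405, 189

Selection 1: 998
Selection 2: 998 + 201 = 1199
Selection 3: 1199 + 201 = 1400
Selection 4: 1400 + 201 = 1601
Selection 5: 1601 + 201 = 1802
Selection 6: 1802 + 201 = 2003
Selection 7: 2003 + 201 = 2204
Selection 8: 2204 + 201 = 2405
Selection 9: 2405 + 201 = 2606 → 2606 − 2417 = 189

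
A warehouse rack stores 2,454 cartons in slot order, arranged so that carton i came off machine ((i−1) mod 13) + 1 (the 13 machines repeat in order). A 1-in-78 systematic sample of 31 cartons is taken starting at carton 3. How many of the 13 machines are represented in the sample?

1

Consecutive selections differ by k = 78, so their machine numbers differ by 78 mod 13 = 0.
gcd(78, 13) = 13, so the sample visits 13/13 = 1 distinct residues mod 13.
Start 3 is machine 3; the machines hit are 3.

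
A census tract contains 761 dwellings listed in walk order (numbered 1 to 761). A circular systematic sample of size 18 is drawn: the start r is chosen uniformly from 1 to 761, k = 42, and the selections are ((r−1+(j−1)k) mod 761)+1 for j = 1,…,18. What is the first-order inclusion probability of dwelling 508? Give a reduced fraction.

18/761

For each position j, as r ranges over 1…761 the j-th selection hits every dwelling exactly once, so dwelling 508 is selected for exactly 18 of the 761 starts.
Inclusion probability = 18/761.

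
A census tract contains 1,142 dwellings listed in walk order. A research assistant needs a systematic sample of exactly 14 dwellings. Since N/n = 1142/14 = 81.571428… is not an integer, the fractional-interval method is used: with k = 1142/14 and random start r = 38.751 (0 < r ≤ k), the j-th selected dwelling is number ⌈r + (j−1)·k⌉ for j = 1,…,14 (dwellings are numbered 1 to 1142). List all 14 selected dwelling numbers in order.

j=1: r + 0k = 38.751 → ⌈·⌉ = 39
j=2: r + 1k = 120.322428… → ⌈·⌉ = 121
j=3: r + 2k = 201.893857… → ⌈·⌉ = 202
j=4: r + 3k = 283.465285… → ⌈·⌉ = 284
j=5: r + 4k = 365.036714… → ⌈·⌉ = 366
j=6: r + 5k = 446.608142… → ⌈·⌉ = 447
j=7: r + 6k = 528.179571… → ⌈·⌉ = 529
j=8: r + 7k = 609.751 → ⌈·⌉ = 610
j=9: r + 8k = 691.322428… → ⌈·⌉ = 692
j=10: r + 9k = 772.893857… → ⌈·⌉ = 773
j=11: r + 10k = 854.465285… → ⌈·⌉ = 855
j=12: r + 11k = 936.036714… → ⌈·⌉ = 937
j=13: r + 12k = 1017.608142… → ⌈·⌉ = 1018
j=14: r + 13k = 1099.179571… → ⌈·⌉ = 1100

39, 121, 202, 284, 366, 447, 529, 610, 692, 773, 855, 937, 1018, 1100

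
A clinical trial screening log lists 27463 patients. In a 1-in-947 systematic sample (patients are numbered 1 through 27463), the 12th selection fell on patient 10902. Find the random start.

k = 947
r = 10902 − (12−1)×947 = 10902 − 10417 = 485

485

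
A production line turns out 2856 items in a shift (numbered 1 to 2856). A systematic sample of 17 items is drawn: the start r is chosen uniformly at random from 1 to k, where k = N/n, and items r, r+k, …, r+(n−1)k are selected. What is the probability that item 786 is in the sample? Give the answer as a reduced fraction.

1/168

k = 2856/17 = 168.
Item 786 is selected iff r ≡ 786 (mod 168); exactly one such r in {1,…,168}.
Inclusion probability = 1/168.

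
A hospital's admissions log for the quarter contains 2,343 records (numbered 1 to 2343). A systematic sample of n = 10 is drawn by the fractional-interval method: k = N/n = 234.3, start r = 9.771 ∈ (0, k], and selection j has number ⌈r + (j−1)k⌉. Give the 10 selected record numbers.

j=1: r + 0k = 9.771 → ⌈·⌉ = 10
j=2: r + 1k = 244.071 → ⌈·⌉ = 245
j=3: r + 2k = 478.371 → ⌈·⌉ = 479
j=4: r + 3k = 712.671 → ⌈·⌉ = 713
j=5: r + 4k = 946.971 → ⌈·⌉ = 947
j=6: r + 5k = 1181.271 → ⌈·⌉ = 1182
j=7: r + 6k = 1415.571 → ⌈·⌉ = 1416
j=8: r + 7k = 1649.871 → ⌈·⌉ = 1650
j=9: r + 8k = 1884.171 → ⌈·⌉ = 1885
j=10: r + 9k = 2118.471 → ⌈·⌉ = 2119

10, 245, 479, 713, 947, 1182, 1416, 1650, 1885, 2119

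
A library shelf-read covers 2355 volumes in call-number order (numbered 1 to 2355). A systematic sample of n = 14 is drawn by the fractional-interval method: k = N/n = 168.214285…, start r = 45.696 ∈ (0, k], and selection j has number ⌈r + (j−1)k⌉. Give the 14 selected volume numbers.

46, 214, 383, 551, 719, 887, 1055, 1224, 1392, 1560, 1728, 1897, 2065, 2233

j=1: r + 0k = 45.696 → ⌈·⌉ = 46
j=2: r + 1k = 213.910285… → ⌈·⌉ = 214
j=3: r + 2k = 382.124571… → ⌈·⌉ = 383
j=4: r + 3k = 550.338857… → ⌈·⌉ = 551
j=5: r + 4k = 718.553142… → ⌈·⌉ = 719
j=6: r + 5k = 886.767428… → ⌈·⌉ = 887
j=7: r + 6k = 1054.981714… → ⌈·⌉ = 1055
j=8: r + 7k = 1223.196 → ⌈·⌉ = 1224
j=9: r + 8k = 1391.410285… → ⌈·⌉ = 1392
j=10: r + 9k = 1559.624571… → ⌈·⌉ = 1560
j=11: r + 10k = 1727.838857… → ⌈·⌉ = 1728
j=12: r + 11k = 1896.053142… → ⌈·⌉ = 1897
j=13: r + 12k = 2064.267428… → ⌈·⌉ = 2065
j=14: r + 13k = 2232.481714… → ⌈·⌉ = 2233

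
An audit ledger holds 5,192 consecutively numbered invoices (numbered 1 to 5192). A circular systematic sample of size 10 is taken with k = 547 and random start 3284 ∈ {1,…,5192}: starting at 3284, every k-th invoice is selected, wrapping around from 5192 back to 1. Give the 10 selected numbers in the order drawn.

3284, 3831, 4378, 4925, 280, 827, 1374, 1921, 2468, 3015

Selection 1: 3284
Selection 2: 3284 + 547 = 3831
Selection 3: 3831 + 547 = 4378
Selection 4: 4378 + 547 = 4925
Selection 5: 4925 + 547 = 5472 → 5472 − 5192 = 280
Selection 6: 280 + 547 = 827
Selection 7: 827 + 547 = 1374
Selection 8: 1374 + 547 = 1921
Selection 9: 1921 + 547 = 2468
Selection 10: 2468 + 547 = 3015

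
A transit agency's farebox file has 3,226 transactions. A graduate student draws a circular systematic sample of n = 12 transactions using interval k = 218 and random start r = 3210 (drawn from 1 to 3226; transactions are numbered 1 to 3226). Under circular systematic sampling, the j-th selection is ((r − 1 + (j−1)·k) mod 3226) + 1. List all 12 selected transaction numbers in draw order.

3210, 202, 420, 638, 856, 1074, 1292, 1510, 1728, 1946, 2164, 2382

Selection 1: 3210
Selection 2: 3210 + 218 = 3428 → 3428 − 3226 = 202
Selection 3: 202 + 218 = 420
Selection 4: 420 + 218 = 638
Selection 5: 638 + 218 = 856
Selection 6: 856 + 218 = 1074
Selection 7: 1074 + 218 = 1292
Selection 8: 1292 + 218 = 1510
Selection 9: 1510 + 218 = 1728
Selection 10: 1728 + 218 = 1946
Selection 11: 1946 + 218 = 2164
Selection 12: 2164 + 218 = 2382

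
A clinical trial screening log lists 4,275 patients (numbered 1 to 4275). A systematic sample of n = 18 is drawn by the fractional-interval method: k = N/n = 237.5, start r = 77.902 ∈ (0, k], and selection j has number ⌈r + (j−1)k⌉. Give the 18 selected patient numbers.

j=1: r + 0k = 77.902 → ⌈·⌉ = 78
j=2: r + 1k = 315.402 → ⌈·⌉ = 316
j=3: r + 2k = 552.902 → ⌈·⌉ = 553
j=4: r + 3k = 790.402 → ⌈·⌉ = 791
j=5: r + 4k = 1027.902 → ⌈·⌉ = 1028
j=6: r + 5k = 1265.402 → ⌈·⌉ = 1266
j=7: r + 6k = 1502.902 → ⌈·⌉ = 1503
j=8: r + 7k = 1740.402 → ⌈·⌉ = 1741
j=9: r + 8k = 1977.902 → ⌈·⌉ = 1978
j=10: r + 9k = 2215.402 → ⌈·⌉ = 2216
j=11: r + 10k = 2452.902 → ⌈·⌉ = 2453
j=12: r + 11k = 2690.402 → ⌈·⌉ = 2691
j=13: r + 12k = 2927.902 → ⌈·⌉ = 2928
j=14: r + 13k = 3165.402 → ⌈·⌉ = 3166
j=15: r + 14k = 3402.902 → ⌈·⌉ = 3403
j=16: r + 15k = 3640.402 → ⌈·⌉ = 3641
j=17: r + 16k = 3877.902 → ⌈·⌉ = 3878
j=18: r + 17k = 4115.402 → ⌈·⌉ = 4116

78, 316, 553, 791, 1028, 1266, 1503, 1741, 1978, 2216, 2453, 2691, 2928, 3166, 3403, 3641, 3878, 4116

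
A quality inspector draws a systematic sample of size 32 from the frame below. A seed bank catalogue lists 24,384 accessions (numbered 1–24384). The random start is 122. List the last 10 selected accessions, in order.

16886, 17648, 18410, 19172, 19934, 20696, 21458, 22220, 22982, 23744

k = N/n = 24384/32 = 762
23rd selection = 122 + 22×762 = 16886
24th: 16886 + 762 = 17648
25th: 17648 + 762 = 18410
26th: 18410 + 762 = 19172
27th: 19172 + 762 = 19934
28th: 19934 + 762 = 20696
29th: 20696 + 762 = 21458
30th: 21458 + 762 = 22220
31st: 22220 + 762 = 22982
32nd: 22982 + 762 = 23744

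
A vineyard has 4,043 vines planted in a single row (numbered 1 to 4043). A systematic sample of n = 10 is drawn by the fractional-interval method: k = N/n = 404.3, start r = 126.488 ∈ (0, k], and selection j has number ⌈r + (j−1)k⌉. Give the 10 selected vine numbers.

127, 531, 936, 1340, 1744, 2148, 2553, 2957, 3361, 3766

j=1: r + 0k = 126.488 → ⌈·⌉ = 127
j=2: r + 1k = 530.788 → ⌈·⌉ = 531
j=3: r + 2k = 935.088 → ⌈·⌉ = 936
j=4: r + 3k = 1339.388 → ⌈·⌉ = 1340
j=5: r + 4k = 1743.688 → ⌈·⌉ = 1744
j=6: r + 5k = 2147.988 → ⌈·⌉ = 2148
j=7: r + 6k = 2552.288 → ⌈·⌉ = 2553
j=8: r + 7k = 2956.588 → ⌈·⌉ = 2957
j=9: r + 8k = 3360.888 → ⌈·⌉ = 3361
j=10: r + 9k = 3765.188 → ⌈·⌉ = 3766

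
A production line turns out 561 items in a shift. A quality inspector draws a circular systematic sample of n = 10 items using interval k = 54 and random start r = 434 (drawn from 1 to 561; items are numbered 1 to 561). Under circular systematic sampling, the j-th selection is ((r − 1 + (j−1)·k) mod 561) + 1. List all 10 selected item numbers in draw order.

Selection 1: 434
Selection 2: 434 + 54 = 488
Selection 3: 488 + 54 = 542
Selection 4: 542 + 54 = 596 → 596 − 561 = 35
Selection 5: 35 + 54 = 89
Selection 6: 89 + 54 = 143
Selection 7: 143 + 54 = 197
Selection 8: 197 + 54 = 251
Selection 9: 251 + 54 = 305
Selection 10: 305 + 54 = 359

434, 488, 542, 35, 89, 143, 197, 251, 305, 359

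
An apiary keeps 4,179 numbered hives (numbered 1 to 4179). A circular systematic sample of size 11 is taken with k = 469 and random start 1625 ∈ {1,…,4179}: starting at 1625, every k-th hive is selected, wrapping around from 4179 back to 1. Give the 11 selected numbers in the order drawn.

1625, 2094, 2563, 3032, 3501, 3970, 260, 729, 1198, 1667, 2136

Selection 1: 1625
Selection 2: 1625 + 469 = 2094
Selection 3: 2094 + 469 = 2563
Selection 4: 2563 + 469 = 3032
Selection 5: 3032 + 469 = 3501
Selection 6: 3501 + 469 = 3970
Selection 7: 3970 + 469 = 4439 → 4439 − 4179 = 260
Selection 8: 260 + 469 = 729
Selection 9: 729 + 469 = 1198
Selection 10: 1198 + 469 = 1667
Selection 11: 1667 + 469 = 2136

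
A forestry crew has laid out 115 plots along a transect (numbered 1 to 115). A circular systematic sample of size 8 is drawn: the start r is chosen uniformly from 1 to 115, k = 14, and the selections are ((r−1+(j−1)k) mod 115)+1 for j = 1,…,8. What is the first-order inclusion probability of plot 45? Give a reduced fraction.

8/115

For each position j, as r ranges over 1…115 the j-th selection hits every plot exactly once, so plot 45 is selected for exactly 8 of the 115 starts.
Inclusion probability = 8/115.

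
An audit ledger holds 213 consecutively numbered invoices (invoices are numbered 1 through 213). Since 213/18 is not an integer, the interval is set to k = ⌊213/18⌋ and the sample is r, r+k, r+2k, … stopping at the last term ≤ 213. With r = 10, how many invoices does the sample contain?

k = ⌊213/18⌋ = 11
Achieved size = ⌊(213 − 10)/11⌋ + 1 = ⌊203/11⌋ + 1 = 18 + 1 = 19
(last selection: 10 + 18×11 = 208 ≤ 213; next would be 219 > 213)

19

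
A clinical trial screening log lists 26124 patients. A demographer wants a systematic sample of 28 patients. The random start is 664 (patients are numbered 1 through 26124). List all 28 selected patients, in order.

k = N/n = 26124/28 = 933
patient 1: 664
patient 2: 664 + 933 = 1597
patient 3: 1597 + 933 = 2530
patient 4: 2530 + 933 = 3463
patient 5: 3463 + 933 = 4396
patient 6: 4396 + 933 = 5329
patient 7: 5329 + 933 = 6262
patient 8: 6262 + 933 = 7195
patient 9: 7195 + 933 = 8128
patient 10: 8128 + 933 = 9061
patient 11: 9061 + 933 = 9994
patient 12: 9994 + 933 = 10927
patient 13: 10927 + 933 = 11860
patient 14: 11860 + 933 = 12793
patient 15: 12793 + 933 = 13726
patient 16: 13726 + 933 = 14659
patient 17: 14659 + 933 = 15592
patient 18: 15592 + 933 = 16525
patient 19: 16525 + 933 = 17458
patient 20: 17458 + 933 = 18391
patient 21: 18391 + 933 = 19324
patient 22: 19324 + 933 = 20257
patient 23: 20257 + 933 = 21190
patient 24: 21190 + 933 = 22123
patient 25: 22123 + 933 = 23056
patient 26: 23056 + 933 = 23989
patient 27: 23989 + 933 = 24922
patient 28: 24922 + 933 = 25855

664, 1597, 2530, 3463, 4396, 5329, 6262, 7195, 8128, 9061, 9994, 10927, 11860, 12793, 13726, 14659, 15592, 16525, 17458, 18391, 19324, 20257, 21190, 22123, 23056, 23989, 24922, 25855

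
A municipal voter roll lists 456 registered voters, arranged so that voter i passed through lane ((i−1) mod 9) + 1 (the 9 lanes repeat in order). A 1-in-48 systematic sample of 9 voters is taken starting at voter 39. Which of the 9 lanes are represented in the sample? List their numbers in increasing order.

3, 6, 9

Consecutive selections differ by k = 48, so their lane numbers differ by 48 mod 9 = 3.
gcd(48, 9) = 3, so the sample visits 9/3 = 3 distinct residues mod 9.
Start 39 is lane 3; the lanes hit are 3, 6, 9.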